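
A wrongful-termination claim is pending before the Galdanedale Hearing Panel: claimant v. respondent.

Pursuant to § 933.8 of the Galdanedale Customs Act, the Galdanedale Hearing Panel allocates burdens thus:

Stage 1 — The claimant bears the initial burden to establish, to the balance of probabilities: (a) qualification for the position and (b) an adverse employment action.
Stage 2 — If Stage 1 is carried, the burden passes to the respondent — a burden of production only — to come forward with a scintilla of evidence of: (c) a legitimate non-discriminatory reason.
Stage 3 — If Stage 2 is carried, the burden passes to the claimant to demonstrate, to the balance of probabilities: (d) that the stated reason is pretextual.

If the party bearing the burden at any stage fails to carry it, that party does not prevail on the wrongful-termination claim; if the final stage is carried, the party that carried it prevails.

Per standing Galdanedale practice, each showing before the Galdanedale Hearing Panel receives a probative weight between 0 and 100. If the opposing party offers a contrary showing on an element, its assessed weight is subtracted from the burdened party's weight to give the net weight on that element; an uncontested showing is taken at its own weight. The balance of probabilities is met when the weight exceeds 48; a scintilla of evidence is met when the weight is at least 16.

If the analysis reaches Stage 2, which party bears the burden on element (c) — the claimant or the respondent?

Stage 2's rule assigns the burden to the respondent (to a scintilla of evidence).

respondent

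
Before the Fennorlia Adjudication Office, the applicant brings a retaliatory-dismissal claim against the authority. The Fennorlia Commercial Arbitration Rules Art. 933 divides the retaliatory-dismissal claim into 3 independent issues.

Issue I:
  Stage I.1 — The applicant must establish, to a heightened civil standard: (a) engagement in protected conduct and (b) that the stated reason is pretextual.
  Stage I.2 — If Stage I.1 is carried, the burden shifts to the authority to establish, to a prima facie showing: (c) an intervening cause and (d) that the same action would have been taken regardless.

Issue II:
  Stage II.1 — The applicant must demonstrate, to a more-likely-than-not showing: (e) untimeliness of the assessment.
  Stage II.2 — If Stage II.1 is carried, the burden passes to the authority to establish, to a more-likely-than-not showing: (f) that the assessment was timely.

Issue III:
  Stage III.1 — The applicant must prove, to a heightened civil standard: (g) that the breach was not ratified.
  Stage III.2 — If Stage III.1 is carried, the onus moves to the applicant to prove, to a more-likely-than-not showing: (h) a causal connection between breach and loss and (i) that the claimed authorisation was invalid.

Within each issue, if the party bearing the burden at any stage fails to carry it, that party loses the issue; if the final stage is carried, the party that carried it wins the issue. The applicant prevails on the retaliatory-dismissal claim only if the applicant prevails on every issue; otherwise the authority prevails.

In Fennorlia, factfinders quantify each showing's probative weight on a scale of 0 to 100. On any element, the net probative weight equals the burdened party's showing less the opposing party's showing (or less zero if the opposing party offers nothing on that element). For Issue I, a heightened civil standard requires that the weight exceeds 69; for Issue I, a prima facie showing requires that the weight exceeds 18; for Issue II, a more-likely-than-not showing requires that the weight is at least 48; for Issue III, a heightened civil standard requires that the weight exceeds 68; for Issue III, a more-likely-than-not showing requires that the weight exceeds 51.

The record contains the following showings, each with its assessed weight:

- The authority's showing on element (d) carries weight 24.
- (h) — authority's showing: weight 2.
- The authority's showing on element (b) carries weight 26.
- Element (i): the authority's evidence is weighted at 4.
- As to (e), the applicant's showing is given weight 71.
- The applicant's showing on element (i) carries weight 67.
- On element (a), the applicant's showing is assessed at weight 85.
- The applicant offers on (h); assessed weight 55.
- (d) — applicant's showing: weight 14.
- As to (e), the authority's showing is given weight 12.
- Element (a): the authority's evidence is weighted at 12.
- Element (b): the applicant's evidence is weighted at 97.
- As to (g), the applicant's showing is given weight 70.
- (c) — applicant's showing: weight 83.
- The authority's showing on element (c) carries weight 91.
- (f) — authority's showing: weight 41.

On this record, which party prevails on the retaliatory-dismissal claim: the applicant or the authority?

applicant

— Issue I —
Stage I.1 — burden on applicant; standard: a heightened civil standard (weight exceeds 69).
    (a): 85 − 12 = 73 > 69 [met]
    (b): 97 − 26 = 71 > 69 [met]
  Stage I.1 is satisfied; the onus moves to the authority.
Stage I.2 — burden on authority; standard: a prima facie showing (weight exceeds 18).
    (c): 91 − 83 = 8 ≤ 18 [not met]
    (d): 24 − 14 = 10 ≤ 18 [not met]
  Stage I.2 not carried; the authority fails its burden.
So the applicant prevails on this issue.
— Issue II —
Stage II.1 (applicant, a more-likely-than-not showing, weight is at least 48): (e) net 71−12=59 ≥ 48 — meets.
  The applicant carries Stage II.1; the authority now bears the burden.
Stage II.2 (authority, a more-likely-than-not showing, weight is at least 48): (f) 41 < 48 — fails.
  Not every element is met, so the authority fails to carry Stage II.2.
The analysis ends at Stage II.2; the applicant prevails on this issue.
— Issue III —
Stage III.1 (applicant, a heightened civil standard, weight exceeds 68): (g) 70 > 68 — meets.
  Stage III.1 is satisfied; the applicant continues to bear the burden.
Stage III.2 (applicant, a more-likely-than-not showing, weight exceeds 51): (h) net 55−2=53 > 51 — meets; (i) net 67−4=63 > 51 — meets.
  The applicant carries the last stage.
Every stage carried; the applicant prevails on this issue.
Per-issue: Issue I → applicant; Issue II → applicant; Issue III → applicant. The applicant must prevail on every issue; overall, the applicant prevails.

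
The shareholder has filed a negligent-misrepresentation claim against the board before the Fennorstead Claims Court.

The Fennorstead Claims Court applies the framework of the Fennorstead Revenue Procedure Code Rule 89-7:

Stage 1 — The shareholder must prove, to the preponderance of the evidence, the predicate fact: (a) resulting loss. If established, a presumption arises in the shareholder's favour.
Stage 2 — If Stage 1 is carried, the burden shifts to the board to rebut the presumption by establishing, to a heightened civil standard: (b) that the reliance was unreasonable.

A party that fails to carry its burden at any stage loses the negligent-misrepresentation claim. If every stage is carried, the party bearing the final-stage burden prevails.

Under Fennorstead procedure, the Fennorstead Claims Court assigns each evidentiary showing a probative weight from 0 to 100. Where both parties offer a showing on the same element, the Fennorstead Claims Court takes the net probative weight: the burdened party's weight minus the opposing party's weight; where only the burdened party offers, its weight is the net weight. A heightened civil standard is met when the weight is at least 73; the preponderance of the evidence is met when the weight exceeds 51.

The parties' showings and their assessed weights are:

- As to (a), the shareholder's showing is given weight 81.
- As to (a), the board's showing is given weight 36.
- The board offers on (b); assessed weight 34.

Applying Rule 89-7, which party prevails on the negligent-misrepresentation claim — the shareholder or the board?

board

Stage 1 (shareholder, the preponderance of the evidence, weight exceeds 51): (a) net 81−36=45 ≤ 51 — fails.
  Stage 1 not carried; the shareholder fails its burden.
The board prevails.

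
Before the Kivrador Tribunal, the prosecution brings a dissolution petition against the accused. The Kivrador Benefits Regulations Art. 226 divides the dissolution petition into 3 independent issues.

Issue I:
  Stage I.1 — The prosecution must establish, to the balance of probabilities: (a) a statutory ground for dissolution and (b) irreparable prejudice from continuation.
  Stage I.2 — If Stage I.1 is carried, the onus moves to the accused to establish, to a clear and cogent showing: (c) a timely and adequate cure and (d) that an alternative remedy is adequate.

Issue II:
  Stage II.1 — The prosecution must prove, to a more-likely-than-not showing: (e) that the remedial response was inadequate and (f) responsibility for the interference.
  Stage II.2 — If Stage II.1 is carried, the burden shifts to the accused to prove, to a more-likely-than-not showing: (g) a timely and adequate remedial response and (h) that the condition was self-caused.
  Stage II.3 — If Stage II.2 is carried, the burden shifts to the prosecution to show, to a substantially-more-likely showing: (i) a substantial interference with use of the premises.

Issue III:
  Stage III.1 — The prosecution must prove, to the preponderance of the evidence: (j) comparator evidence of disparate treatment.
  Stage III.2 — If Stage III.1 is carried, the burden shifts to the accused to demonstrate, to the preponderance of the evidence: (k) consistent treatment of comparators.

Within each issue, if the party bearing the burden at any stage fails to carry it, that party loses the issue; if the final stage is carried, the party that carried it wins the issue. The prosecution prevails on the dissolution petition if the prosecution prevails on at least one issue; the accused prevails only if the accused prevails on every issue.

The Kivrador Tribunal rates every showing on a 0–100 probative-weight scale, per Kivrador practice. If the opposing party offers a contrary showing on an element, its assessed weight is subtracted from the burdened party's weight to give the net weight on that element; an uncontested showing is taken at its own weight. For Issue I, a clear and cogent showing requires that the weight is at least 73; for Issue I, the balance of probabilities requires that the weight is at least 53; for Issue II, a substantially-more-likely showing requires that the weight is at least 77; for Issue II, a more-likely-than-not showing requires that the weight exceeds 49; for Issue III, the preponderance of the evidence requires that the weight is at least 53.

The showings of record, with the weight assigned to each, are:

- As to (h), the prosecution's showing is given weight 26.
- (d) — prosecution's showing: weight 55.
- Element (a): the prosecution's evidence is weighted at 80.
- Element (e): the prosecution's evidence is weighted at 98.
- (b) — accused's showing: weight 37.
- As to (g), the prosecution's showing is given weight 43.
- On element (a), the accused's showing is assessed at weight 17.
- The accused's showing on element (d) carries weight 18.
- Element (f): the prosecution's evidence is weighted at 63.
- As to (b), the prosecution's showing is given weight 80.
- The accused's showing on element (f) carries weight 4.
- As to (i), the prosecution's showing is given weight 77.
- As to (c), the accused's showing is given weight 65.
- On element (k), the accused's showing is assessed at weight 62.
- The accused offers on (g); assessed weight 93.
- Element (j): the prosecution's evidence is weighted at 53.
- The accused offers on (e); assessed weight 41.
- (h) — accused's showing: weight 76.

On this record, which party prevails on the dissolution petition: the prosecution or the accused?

— Issue I —
Stage I.1 — burden on prosecution; standard: the balance of probabilities (weight is at least 53).
    (a): 80 − 17 = 63 ≥ 53 [met]
    (b): 80 − 37 = 43 < 53 [not met]
  Stage I.1 not carried; the prosecution fails its burden.
So the accused prevails on this issue.
— Issue II —
Stage II.1 (prosecution, a more-likely-than-not showing, weight exceeds 49): (e) net 98−41=57 > 49 — meets; (f) net 63−4=59 > 49 — meets.
  Stage II.1 carried; the burden shifts to the accused.
Stage II.2 (accused, a more-likely-than-not showing, weight exceeds 49): (g) net 93−43=50 > 49 — meets; (h) net 76−26=50 > 49 — meets.
  All elements met. The burden passes to the prosecution.
Stage II.3 (prosecution, a substantially-more-likely showing, weight is at least 77): (i) 77 ≥ 77 — meets.
  The prosecution carries the last stage.
With every stage satisfied, the prosecution prevails on this issue.
— Issue III —
Stage III.1 — burden on prosecution; standard: the preponderance of the evidence (weight is at least 53).
    (j): 53 ≥ 53 [met]
  Stage III.1 is satisfied; the onus moves to the accused.
Stage III.2 — burden on accused; standard: the preponderance of the evidence (weight is at least 53).
    (k): 62 ≥ 53 [met]
  All elements met at the final stage.
All stages carried — the accused prevails on this issue.
Per-issue: Issue I → accused; Issue II → prosecution; Issue III → accused. The prosecution must prevail on at least one issue; overall, the prosecution prevails.

prosecution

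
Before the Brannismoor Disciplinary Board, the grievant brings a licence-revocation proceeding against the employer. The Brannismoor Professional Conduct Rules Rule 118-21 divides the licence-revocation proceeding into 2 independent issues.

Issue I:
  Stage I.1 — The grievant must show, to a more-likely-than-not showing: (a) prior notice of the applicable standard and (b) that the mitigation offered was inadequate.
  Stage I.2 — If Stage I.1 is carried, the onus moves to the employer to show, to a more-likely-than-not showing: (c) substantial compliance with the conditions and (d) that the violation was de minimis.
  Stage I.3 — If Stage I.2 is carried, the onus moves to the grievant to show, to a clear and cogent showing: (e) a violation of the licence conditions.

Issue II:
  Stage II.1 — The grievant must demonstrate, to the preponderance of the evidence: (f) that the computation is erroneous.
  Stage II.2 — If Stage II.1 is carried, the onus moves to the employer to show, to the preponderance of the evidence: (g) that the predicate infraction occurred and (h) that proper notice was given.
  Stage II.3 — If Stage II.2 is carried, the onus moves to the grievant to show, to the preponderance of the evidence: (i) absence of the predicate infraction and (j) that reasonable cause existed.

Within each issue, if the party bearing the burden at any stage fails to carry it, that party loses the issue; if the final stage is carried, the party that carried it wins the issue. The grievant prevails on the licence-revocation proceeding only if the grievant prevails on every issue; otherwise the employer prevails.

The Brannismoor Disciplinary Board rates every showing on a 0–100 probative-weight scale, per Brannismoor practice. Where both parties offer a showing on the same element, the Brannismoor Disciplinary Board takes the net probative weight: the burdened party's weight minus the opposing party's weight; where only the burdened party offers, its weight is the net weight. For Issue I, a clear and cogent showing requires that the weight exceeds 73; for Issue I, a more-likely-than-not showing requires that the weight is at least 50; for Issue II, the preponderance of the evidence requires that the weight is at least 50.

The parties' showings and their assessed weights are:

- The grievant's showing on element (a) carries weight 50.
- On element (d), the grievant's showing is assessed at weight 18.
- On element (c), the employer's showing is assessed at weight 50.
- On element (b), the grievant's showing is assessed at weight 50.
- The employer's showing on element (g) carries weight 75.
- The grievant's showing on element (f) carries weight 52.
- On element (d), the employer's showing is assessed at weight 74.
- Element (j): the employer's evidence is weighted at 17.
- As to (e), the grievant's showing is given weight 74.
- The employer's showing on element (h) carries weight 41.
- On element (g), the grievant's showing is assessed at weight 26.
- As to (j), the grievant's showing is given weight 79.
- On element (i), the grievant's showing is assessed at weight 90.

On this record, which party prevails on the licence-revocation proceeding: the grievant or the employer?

— Issue I —
At Stage I.1 the grievant must meet a more-likely-than-not showing (weight is at least 50): on (a) the weight is 50, ≥ 50, so (a) meets the standard; on (b) the weight is 50, ≥ 50, so (b) meets the standard.
  The grievant carries Stage I.1; the employer now bears the burden.
At Stage I.2 the employer must meet a more-likely-than-not showing (weight is at least 50): on (c) the weight is 50, which does reach 50, so (c) meets the standard; on (d) the weight is 74 less the opposing 18 gives net 56, ≥ 50, so (d) meets the standard.
  The employer carries Stage I.2; the grievant now bears the burden.
At Stage I.3 the grievant must meet a clear and cogent showing (weight exceeds 73): on (e) the weight is 74, which does exceed 73, so (e) meets the standard.
  All elements met at the final stage.
All stages carried — the grievant prevails on this issue.
— Issue II —
Stage II.1 (grievant, the preponderance of the evidence, weight is at least 50): (f) 52 ≥ 50 — meets.
  The grievant carries Stage II.1; the employer now bears the burden.
Stage II.2 (employer, the preponderance of the evidence, weight is at least 50): (g) net 75−26=49 < 50 — fails; (h) 41 < 50 — fails.
  The employer does not carry Stage II.2.
So the grievant prevails on this issue.
Per-issue: Issue I → grievant; Issue II → grievant. The grievant must prevail on every issue; overall, the grievant prevails.

grievant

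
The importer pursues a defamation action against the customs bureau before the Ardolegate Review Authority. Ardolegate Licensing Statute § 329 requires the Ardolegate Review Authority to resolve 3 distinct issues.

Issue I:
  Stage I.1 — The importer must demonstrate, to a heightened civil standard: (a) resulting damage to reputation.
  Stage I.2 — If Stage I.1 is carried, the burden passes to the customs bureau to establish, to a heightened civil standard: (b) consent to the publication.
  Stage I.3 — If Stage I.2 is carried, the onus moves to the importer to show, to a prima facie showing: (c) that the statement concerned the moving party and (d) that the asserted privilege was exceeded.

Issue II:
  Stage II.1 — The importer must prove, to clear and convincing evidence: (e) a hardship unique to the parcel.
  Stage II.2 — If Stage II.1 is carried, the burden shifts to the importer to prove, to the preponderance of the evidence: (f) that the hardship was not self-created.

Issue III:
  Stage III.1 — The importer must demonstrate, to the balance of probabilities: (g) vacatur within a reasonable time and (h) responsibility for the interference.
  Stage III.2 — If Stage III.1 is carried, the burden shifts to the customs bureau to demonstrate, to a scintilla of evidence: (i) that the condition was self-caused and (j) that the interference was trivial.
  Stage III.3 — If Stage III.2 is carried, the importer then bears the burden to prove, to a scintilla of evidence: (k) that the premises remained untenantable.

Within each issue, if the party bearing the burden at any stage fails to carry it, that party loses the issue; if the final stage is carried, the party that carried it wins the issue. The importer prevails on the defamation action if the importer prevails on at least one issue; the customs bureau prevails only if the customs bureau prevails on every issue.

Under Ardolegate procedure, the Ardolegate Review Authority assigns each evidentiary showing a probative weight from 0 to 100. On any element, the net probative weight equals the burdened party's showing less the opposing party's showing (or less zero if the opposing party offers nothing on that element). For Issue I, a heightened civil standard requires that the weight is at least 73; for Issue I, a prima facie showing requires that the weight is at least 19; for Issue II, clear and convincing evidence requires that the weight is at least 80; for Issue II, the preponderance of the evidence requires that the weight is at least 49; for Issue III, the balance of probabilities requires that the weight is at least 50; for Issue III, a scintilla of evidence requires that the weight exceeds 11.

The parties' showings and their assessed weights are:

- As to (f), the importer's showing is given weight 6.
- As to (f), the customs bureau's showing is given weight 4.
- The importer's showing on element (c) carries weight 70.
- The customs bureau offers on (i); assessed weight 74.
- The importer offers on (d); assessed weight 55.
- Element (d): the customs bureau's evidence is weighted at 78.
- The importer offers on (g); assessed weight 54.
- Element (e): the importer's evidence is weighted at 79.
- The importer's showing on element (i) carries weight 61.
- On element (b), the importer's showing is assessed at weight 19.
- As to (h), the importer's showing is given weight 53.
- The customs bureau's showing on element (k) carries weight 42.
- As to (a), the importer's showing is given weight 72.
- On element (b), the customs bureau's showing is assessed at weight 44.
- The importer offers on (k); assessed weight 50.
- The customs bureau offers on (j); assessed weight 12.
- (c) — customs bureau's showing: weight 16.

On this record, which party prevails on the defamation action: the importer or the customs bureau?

— Issue I —
At Stage I.1 the importer must meet a heightened civil standard (weight is at least 73): on (a) the weight is 72, which does not reach 73, so (a) does not meet the standard.
  Stage I.1 not carried; the importer fails its burden.
The analysis ends at Stage I.1; the customs bureau prevails on this issue.
— Issue II —
Stage II.1 — burden on importer; standard: clear and convincing evidence (weight is at least 80).
    (e): 79 < 80 [not met]
  Stage II.1 not carried; the importer fails its burden.
The customs bureau prevails on this issue.
— Issue III —
Stage III.1 — burden on importer; standard: the balance of probabilities (weight is at least 50).
    (g): 54 ≥ 50 [met]
    (h): 53 ≥ 50 [met]
  All elements met. The burden passes to the customs bureau.
Stage III.2 — burden on customs bureau; standard: a scintilla of evidence (weight exceeds 11).
    (i): 74 − 61 = 13 > 11 [met]
    (j): 12 > 11 [met]
  Stage III.2 is satisfied; the onus moves to the importer.
Stage III.3 — burden on importer; standard: a scintilla of evidence (weight exceeds 11).
    (k): 50 − 42 = 8 ≤ 11 [not met]
  The importer does not carry Stage III.3.
The analysis ends at Stage III.3; the customs bureau prevails on this issue.
Per-issue: Issue I → customs bureau; Issue II → customs bureau; Issue III → customs bureau. The importer must prevail on at least one issue; overall, the customs bureau prevails.

customs bureau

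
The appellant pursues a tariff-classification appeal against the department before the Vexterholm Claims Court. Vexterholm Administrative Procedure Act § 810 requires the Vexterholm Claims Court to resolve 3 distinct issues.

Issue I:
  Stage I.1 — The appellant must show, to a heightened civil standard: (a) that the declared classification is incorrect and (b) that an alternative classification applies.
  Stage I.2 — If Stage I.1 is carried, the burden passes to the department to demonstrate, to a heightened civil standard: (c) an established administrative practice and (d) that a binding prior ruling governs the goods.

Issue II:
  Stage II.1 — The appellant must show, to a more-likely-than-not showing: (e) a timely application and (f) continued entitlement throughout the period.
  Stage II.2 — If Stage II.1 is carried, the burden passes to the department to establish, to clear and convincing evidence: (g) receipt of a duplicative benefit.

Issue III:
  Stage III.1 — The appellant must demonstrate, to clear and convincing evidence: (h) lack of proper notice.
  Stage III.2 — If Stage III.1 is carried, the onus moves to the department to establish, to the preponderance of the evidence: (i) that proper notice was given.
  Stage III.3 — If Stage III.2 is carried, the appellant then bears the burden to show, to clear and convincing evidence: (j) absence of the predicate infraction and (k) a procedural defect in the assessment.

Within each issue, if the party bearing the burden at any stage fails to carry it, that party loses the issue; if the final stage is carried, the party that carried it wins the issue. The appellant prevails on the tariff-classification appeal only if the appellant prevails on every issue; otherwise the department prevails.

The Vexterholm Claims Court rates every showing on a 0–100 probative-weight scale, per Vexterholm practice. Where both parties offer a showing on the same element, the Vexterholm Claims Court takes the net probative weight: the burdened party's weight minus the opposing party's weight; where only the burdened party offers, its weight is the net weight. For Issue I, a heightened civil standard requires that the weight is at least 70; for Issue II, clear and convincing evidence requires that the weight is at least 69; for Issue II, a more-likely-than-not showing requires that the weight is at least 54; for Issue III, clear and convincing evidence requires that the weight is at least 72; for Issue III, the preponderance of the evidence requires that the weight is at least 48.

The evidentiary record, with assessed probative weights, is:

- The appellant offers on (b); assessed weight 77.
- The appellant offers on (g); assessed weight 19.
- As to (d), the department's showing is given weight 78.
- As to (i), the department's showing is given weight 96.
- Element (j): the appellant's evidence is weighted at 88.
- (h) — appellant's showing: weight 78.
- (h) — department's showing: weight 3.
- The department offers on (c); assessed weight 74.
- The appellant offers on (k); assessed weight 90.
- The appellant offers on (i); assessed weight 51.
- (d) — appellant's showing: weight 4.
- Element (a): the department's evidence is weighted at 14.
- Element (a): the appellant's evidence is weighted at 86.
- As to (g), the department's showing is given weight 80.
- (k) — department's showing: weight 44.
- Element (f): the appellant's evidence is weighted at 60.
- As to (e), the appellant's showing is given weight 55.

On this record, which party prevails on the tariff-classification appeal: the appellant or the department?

department

— Issue I —
Stage I.1 (appellant, a heightened civil standard, weight is at least 70): (a) net 86−14=72 ≥ 70 — meets; (b) 77 ≥ 70 — meets.
  The appellant carries Stage I.1; the department now bears the burden.
Stage I.2 (department, a heightened civil standard, weight is at least 70): (c) 74 ≥ 70 — meets; (d) net 78−4=74 ≥ 70 — meets.
  The department carries the last stage.
Every stage carried; the department prevails on this issue.
— Issue II —
At Stage II.1 the appellant must meet a more-likely-than-not showing (weight is at least 54): on (e) the weight is 55, ≥ 54, so (e) meets the standard; on (f) the weight is 60, ≥ 54, so (f) meets the standard.
  Stage II.1 is satisfied; the onus moves to the department.
At Stage II.2 the department must meet clear and convincing evidence (weight is at least 69): on (g) the weight is 80 less the opposing 19 gives net 61, < 69, so (g) does not meet the standard.
  The department does not carry Stage II.2.
The appellant prevails on this issue.
— Issue III —
At Stage III.1 the appellant must meet clear and convincing evidence (weight is at least 72): on (h) the weight is 78 less the opposing 3 gives net 75, ≥ 72, so (h) meets the standard.
  The appellant carries Stage III.1; the department now bears the burden.
At Stage III.2 the department must meet the preponderance of the evidence (weight is at least 48): on (i) the weight is 96 less the opposing 51 gives net 45, < 48, so (i) does not meet the standard.
  Not every element is met, so the department fails to carry Stage III.2.
So the appellant prevails on this issue.
Per-issue: Issue I → department; Issue II → appellant; Issue III → appellant. The appellant must prevail on every issue; overall, the department prevails.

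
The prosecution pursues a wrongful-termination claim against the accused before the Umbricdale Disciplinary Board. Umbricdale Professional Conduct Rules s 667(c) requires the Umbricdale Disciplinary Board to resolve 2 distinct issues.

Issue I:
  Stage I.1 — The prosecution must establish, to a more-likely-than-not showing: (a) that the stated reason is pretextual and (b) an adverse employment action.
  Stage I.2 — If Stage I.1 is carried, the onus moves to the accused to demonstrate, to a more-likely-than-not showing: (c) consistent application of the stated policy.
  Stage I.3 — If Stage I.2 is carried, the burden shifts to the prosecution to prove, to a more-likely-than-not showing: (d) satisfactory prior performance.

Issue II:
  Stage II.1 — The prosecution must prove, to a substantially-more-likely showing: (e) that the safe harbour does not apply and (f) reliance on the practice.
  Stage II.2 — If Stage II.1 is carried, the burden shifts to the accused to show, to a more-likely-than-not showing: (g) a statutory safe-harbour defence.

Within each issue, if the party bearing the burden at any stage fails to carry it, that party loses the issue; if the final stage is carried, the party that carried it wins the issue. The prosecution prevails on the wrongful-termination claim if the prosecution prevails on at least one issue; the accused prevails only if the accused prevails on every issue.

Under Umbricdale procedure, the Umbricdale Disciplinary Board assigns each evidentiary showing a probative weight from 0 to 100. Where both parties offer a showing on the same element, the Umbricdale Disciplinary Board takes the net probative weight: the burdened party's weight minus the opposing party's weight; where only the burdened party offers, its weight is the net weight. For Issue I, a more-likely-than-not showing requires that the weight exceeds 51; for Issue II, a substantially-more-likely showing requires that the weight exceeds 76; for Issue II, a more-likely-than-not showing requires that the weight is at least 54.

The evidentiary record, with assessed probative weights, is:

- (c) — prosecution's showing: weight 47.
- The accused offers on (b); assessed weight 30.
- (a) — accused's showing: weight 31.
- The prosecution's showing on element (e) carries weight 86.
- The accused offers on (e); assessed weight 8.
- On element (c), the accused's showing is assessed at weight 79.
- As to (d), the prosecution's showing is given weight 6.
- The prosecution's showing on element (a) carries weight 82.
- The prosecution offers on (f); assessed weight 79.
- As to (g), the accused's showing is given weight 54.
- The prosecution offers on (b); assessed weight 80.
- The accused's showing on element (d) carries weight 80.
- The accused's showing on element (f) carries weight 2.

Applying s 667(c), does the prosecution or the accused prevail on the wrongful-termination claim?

accused

— Issue I —
At Stage I.1 the prosecution must meet a more-likely-than-not showing (weight exceeds 51): on (a) the weight is 82 less the opposing 31 gives net 51, which does not exceed 51, so (a) does not meet the standard; on (b) the weight is 80 less the opposing 30 gives net 50, ≤ 51, so (b) does not meet the standard.
  Stage I.1 not carried; the prosecution fails its burden.
The analysis ends at Stage I.1; the accused prevails on this issue.
— Issue II —
Stage II.1 — burden on prosecution; standard: a substantially-more-likely showing (weight exceeds 76).
    (e): 86 − 8 = 78 > 76 [met]
    (f): 79 − 2 = 77 > 76 [met]
  Stage II.1 is satisfied; the onus moves to the accused.
Stage II.2 — burden on accused; standard: a more-likely-than-not showing (weight is at least 54).
    (g): 54 ≥ 54 [met]
  Stage II.2 carried; the final stage is satisfied.
Every stage carried; the accused prevails on this issue.
Per-issue: Issue I → accused; Issue II → accused. The prosecution must prevail on at least one issue; overall, the accused prevails.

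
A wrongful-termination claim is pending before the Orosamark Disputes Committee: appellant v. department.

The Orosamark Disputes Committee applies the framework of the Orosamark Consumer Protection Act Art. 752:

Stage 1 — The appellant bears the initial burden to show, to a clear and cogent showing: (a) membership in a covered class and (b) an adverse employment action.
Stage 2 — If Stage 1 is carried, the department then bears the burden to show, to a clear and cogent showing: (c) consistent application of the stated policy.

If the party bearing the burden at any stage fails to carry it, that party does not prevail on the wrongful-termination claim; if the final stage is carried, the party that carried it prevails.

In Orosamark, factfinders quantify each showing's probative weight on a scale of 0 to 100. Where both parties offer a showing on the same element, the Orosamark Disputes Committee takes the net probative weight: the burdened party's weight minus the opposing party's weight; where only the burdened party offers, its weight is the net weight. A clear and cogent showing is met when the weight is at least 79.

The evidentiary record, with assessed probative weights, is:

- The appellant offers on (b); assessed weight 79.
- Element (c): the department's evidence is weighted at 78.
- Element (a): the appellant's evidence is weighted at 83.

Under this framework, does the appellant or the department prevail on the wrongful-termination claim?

appellant

Stage 1 (appellant, a clear and cogent showing, weight is at least 79): (a) 83 ≥ 79 — meets; (b) 79 ≥ 79 — meets.
  Stage 1 is satisfied; the onus moves to the department.
Stage 2 (department, a clear and cogent showing, weight is at least 79): (c) 78 < 79 — fails.
  Not every element is met, so the department fails to carry Stage 2.
The analysis ends at Stage 2; the appellant prevails.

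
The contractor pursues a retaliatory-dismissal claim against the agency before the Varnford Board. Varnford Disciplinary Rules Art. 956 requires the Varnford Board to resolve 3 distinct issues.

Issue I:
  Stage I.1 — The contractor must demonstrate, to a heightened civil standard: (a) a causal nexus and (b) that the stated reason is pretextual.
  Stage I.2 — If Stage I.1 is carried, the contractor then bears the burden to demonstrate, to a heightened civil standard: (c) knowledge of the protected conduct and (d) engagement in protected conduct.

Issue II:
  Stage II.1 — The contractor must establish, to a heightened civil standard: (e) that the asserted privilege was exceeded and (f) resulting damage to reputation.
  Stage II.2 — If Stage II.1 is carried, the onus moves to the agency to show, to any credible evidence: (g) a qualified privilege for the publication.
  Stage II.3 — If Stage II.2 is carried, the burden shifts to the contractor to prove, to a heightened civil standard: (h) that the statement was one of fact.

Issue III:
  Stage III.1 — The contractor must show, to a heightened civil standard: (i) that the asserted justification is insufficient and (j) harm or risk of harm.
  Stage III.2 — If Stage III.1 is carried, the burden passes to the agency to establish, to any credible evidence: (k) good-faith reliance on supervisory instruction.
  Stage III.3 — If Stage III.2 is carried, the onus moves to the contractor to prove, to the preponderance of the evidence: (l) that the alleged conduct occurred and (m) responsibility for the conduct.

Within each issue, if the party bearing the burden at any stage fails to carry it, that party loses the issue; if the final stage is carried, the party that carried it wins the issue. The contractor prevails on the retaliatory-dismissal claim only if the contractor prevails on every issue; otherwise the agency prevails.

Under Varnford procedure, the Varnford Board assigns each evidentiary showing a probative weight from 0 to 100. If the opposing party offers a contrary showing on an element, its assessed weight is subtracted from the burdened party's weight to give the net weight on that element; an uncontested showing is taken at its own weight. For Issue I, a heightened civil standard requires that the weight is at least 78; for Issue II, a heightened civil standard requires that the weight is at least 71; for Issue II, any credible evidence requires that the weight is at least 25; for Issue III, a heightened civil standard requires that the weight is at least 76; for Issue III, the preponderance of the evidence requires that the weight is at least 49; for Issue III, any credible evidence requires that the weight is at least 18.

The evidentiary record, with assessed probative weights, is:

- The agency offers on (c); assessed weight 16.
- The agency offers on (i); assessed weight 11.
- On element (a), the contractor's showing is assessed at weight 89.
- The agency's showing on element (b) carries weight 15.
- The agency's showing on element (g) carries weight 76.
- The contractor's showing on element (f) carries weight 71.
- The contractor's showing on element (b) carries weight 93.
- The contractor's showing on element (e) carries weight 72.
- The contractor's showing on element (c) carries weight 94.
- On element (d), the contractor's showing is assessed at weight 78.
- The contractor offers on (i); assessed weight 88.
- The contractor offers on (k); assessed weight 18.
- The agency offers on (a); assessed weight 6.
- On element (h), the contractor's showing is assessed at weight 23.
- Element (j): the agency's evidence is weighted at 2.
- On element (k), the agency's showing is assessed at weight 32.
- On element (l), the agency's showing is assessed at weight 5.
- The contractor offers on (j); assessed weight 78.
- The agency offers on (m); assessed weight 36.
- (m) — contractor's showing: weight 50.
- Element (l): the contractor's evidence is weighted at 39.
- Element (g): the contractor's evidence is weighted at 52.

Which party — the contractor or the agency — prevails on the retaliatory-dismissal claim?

contractor

— Issue I —
Stage I.1 — burden on contractor; standard: a heightened civil standard (weight is at least 78).
    (a): 89 − 6 = 83 ≥ 78 [met]
    (b): 93 − 15 = 78 ≥ 78 [met]
  Stage I.1 is satisfied; the contractor continues to bear the burden.
Stage I.2 — burden on contractor; standard: a heightened civil standard (weight is at least 78).
    (c): 94 − 16 = 78 ≥ 78 [met]
    (d): 78 ≥ 78 [met]
  All elements met at the final stage.
With every stage satisfied, the contractor prevails on this issue.
— Issue II —
Stage II.1 (contractor, a heightened civil standard, weight is at least 71): (e) 72 ≥ 71 — meets; (f) 71 ≥ 71 — meets.
  Stage II.1 is satisfied; the onus moves to the agency.
Stage II.2 (agency, any credible evidence, weight is at least 25): (g) net 76−52=24 < 25 — fails.
  The agency does not carry Stage II.2.
So the contractor prevails on this issue.
— Issue III —
Stage III.1 (contractor, a heightened civil standard, weight is at least 76): (i) net 88−11=77 ≥ 76 — meets; (j) net 78−2=76 ≥ 76 — meets.
  The contractor carries Stage III.1; the agency now bears the burden.
Stage III.2 (agency, any credible evidence, weight is at least 18): (k) net 32−18=14 < 18 — fails.
  Not every element is met, so the agency fails to carry Stage III.2.
The analysis ends at Stage III.2; the contractor prevails on this issue.
Per-issue: Issue I → contractor; Issue II → contractor; Issue III → contractor. The contractor must prevail on every issue; overall, the contractor prevails.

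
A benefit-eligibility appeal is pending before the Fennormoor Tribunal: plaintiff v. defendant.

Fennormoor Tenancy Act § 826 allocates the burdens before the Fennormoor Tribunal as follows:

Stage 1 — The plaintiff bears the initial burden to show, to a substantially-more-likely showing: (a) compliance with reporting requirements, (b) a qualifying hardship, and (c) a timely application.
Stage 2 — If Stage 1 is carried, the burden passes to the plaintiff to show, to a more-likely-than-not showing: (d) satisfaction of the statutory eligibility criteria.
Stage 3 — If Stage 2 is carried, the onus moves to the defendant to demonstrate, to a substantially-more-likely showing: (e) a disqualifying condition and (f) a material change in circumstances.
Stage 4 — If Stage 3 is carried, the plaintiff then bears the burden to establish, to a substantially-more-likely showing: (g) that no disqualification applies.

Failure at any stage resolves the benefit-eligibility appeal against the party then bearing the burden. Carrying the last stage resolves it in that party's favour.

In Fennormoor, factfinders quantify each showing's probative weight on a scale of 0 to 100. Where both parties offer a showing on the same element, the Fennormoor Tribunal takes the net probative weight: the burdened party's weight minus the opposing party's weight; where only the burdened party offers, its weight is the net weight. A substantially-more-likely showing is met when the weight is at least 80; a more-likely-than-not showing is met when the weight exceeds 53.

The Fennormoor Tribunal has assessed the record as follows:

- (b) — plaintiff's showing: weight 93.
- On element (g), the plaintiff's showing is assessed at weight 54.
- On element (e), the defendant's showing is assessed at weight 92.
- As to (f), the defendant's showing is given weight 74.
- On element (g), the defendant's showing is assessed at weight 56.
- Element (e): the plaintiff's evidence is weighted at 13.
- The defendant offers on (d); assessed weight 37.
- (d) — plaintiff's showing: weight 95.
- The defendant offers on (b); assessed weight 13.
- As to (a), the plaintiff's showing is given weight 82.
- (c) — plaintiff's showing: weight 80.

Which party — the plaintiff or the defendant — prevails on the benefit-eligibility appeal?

plaintiff

At Stage 1 the plaintiff must meet a substantially-more-likely showing (weight is at least 80): on (a) the weight is 82, which does reach 80, so (a) meets the standard; on (b) the weight is 93 less the opposing 13 gives net 80, ≥ 80, so (b) meets the standard; on (c) the weight is 80, ≥ 80, so (c) meets the standard.
  Stage 1 is satisfied; the plaintiff continues to bear the burden.
At Stage 2 the plaintiff must meet a more-likely-than-not showing (weight exceeds 53): on (d) the weight is 95 less the opposing 37 gives net 58, > 53, so (d) meets the standard.
  All elements met. The burden passes to the defendant.
At Stage 3 the defendant must meet a substantially-more-likely showing (weight is at least 80): on (e) the weight is 92 less the opposing 13 gives net 79, which does not reach 80, so (e) does not meet the standard; on (f) the weight is 74, < 80, so (f) does not meet the standard.
  Stage 3 not carried; the defendant fails its burden.
The plaintiff prevails.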